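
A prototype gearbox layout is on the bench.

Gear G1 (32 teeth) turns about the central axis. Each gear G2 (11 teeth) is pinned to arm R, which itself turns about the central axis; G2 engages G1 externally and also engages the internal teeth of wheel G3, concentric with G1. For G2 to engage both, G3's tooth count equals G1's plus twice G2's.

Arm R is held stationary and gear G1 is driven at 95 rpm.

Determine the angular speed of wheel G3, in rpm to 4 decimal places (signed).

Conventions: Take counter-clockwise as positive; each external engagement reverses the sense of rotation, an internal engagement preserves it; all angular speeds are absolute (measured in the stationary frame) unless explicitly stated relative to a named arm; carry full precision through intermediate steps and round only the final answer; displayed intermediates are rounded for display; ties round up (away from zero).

recognized (axles ride arm R): planetary set, 32/11/54 teeth
normalise by the input: solve with ω_sun = 1, then scale by 95 rpm
ring teeth: 32 + 2·11 = 54
32(ω_sun−ω_arm) = −54(ω_ring−ω_arm),  ω_arm = 0, ω_sun = 1
ω_ring = 0 − (32/54)(1−0) = -16/27
scale: ω_ring = -16/27 × 95 rpm = -56.2963 rpm

-56.2963 rpm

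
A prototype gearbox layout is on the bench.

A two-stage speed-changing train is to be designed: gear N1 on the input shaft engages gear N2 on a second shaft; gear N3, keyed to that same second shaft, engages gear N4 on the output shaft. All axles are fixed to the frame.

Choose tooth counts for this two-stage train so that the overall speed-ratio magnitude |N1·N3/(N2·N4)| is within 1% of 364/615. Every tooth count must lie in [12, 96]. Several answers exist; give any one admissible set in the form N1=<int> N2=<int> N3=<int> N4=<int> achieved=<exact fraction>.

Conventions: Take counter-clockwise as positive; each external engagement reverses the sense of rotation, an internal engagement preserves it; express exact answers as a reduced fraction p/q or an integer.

N1=13 N2=15 N3=28 N4=41 achieved=364/615

2-stage fixed-axis compound train for ratio 364/615
target = 364/615 in lowest terms: an exact hit needs N1·N3 = k·364 and N2·N4 = k·615 for one integer k, every count in [12, 96]; additionally prefer no 1:1 stage (N1 ≠ N2, N3 ≠ N4)
k = 1: N1·N3 = 364 = 13·28, N2·N4 = 615 = 15·41
achieved = 13·28/(15·41) = 364/615; |achieved − target| = 0 ≤ 91/15375 ✓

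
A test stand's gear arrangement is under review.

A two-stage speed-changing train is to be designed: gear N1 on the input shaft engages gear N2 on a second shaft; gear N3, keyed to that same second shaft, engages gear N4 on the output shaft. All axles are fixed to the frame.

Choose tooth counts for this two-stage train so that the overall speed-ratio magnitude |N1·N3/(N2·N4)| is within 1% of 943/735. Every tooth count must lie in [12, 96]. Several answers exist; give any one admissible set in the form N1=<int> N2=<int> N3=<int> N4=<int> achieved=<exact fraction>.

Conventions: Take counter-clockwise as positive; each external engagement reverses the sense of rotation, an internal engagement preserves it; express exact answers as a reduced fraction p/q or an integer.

N1=23 N2=15 N3=41 N4=49 achieved=943/735

class = fixed-axis compound train [2-stage, 943/735 wanted]
target = 943/735 in lowest terms: an exact hit needs N1·N3 = k·943 and N2·N4 = k·735 for one integer k, every count in [12, 96]; additionally prefer no 1:1 stage (N1 ≠ N2, N3 ≠ N4)
k = 1: N1·N3 = 943 = 23·41, N2·N4 = 735 = 15·49
achieved = 23·41/(15·49) = 943/735; |achieved − target| = 0 ≤ 943/73500 ✓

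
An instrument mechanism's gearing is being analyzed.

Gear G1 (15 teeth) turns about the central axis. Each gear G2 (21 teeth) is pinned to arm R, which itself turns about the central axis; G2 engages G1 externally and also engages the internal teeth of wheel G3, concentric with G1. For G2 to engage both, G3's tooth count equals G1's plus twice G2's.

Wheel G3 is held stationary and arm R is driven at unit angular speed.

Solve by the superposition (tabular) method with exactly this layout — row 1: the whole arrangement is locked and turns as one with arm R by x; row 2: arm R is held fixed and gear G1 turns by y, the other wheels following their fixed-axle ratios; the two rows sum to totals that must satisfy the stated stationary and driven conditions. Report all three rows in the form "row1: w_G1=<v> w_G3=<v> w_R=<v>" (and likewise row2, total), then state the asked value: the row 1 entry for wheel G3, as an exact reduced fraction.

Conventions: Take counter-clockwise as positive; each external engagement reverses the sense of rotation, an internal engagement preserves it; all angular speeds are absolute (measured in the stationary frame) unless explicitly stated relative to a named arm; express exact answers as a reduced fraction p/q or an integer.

row1: w_G1=1 w_G3=1 w_R=1
row2: w_G1=19/5 w_G3=-1 w_R=0
total: w_G1=24/5 w_G3=0 w_R=1
asked value: 1

recognized (axles ride arm R): planetary set, 15/21/57 teeth
row 1: whole set turns with the arm by x
row 2 (arm held, sun turns y): ω_ring = −(15/57)·y, ω_arm = 0
boundary: total ω_ring = x − (15/57)·y = 0 and total ω_arm = x = 1  ⇒  y = 19/5, x = 1
row 2 ring = −(15/57)·19/5 = -1
totals (row 1 + row 2): sun 1 + 19/5 = 24/5, ring 1 + (-1) = 0, arm 1 + 0 = 1
asked cell (row1, ring) = 1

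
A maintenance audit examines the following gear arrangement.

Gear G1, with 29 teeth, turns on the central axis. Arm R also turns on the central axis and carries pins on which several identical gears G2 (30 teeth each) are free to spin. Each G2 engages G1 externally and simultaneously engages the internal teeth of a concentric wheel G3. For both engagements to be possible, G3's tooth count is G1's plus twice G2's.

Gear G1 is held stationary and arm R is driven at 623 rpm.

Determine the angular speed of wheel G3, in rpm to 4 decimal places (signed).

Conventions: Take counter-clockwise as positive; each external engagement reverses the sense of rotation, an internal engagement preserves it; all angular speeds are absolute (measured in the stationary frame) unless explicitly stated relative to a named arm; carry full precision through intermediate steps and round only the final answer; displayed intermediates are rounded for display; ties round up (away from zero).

planetary set (29T centre, 30T on arm, 89T internal) — Willis relation
normalise by the input: solve with ω_arm = 1, then scale by 623 rpm
ring teeth: 29 + 2·30 = 89
29(ω_sun−ω_arm) = −89(ω_ring−ω_arm),  ω_sun = 0, ω_arm = 1
ω_ring = 1 − (29/89)(0−1) = 118/89
scale: ω_ring = 118/89 × 623 rpm = +826.0000 rpm

+826.0000 rpm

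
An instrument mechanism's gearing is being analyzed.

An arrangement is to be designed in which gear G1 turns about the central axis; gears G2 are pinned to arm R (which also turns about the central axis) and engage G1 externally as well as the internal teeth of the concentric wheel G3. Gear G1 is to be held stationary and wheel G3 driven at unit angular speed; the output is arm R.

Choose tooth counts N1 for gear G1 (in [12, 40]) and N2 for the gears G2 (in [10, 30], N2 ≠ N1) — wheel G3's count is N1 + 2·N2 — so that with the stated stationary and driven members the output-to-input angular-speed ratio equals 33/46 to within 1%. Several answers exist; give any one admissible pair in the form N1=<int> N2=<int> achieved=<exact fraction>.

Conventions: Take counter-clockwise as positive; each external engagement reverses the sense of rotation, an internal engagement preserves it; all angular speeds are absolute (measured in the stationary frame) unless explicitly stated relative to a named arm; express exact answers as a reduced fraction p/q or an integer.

N1=13 N2=10 achieved=33/46

topology: planetary set — design target 33/46, arm = carrier (Willis)
Willis with ω_sun = 0: ω_arm/ω_ring = N3/(N1+N3); set equal to 33/46  ⇒  N3/N1 = (33/46)/(1 − 33/46) = 33/13
N3 = N1 + 2·N2  ⇒  N2/N1 = (N3/N1 − 1)/2 = (33/13 − 1)/2 = 10/13
smallest multiple with N1 ≥ 12 and N2 ≥ 10: k = 1  ⇒  N1 = 1·13 = 13, N2 = 1·10 = 10 (N1 ≤ 40, N2 ≤ 30, N2 ≠ N1 ✓), N3 = 13 + 2·10 = 33
check: N3/(N1+N3) with N1 = 13, N3 = 33 gives 33/46; |achieved − target| = 0 ≤ 33/4600 ✓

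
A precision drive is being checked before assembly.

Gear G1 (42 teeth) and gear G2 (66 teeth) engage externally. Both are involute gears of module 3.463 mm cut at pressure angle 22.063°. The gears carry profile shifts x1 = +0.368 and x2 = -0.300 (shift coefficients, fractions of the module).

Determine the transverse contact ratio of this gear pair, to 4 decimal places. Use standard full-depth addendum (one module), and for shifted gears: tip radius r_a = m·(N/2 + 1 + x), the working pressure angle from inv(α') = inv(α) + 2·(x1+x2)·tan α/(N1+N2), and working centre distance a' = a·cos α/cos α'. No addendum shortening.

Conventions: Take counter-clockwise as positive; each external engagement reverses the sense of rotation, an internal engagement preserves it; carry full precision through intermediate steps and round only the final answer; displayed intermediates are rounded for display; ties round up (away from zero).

1.6197

class = single-mesh tooth geometry [involute pair 42T × 66T, m = 3.463]
base radii: r_b1 = 67.397596, r_b2 = 105.910508
tip radii: r_a1 = 77.460384, r_a2 = 116.703100
inv(α') = inv(22.063°) + 2·(+0.368-0.300)·tan α/(42+66) = 0.02074423  ⇒  α' = 22.23945°
a' = a·cos α / cos α' = 187.0020·cos 22.063°/cos 22.23945° = 187.236592
action lengths: √(r_a1²−r_b1²) = 38.179512, √(r_a2²−r_b2²) = 49.016098
base pitch p_b = π·m·cos α = 10.082657
CR = (38.179512 + 49.016098 − 187.236592·sin 22.23945°)/10.082657 = 1.619677
contact ratio ≈ 1.6197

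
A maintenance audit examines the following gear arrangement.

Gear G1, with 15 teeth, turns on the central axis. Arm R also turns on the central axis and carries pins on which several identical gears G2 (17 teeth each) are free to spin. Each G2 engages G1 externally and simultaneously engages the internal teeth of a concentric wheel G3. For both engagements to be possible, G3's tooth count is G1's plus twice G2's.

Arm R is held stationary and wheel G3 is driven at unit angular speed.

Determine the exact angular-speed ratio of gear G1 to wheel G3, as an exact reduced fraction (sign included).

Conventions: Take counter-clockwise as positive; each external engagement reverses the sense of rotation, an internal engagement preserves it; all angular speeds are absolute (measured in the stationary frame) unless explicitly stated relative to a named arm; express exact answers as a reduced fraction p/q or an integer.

-49/15

planetary set (15T centre, 17T on arm, 49T internal) — Willis relation
ring teeth: 15 + 2·17 = 49
15(ω_sun−ω_arm) = −49(ω_ring−ω_arm),  ω_arm = 0, ω_ring = 1
ω_sun = 0 − (49/15)(1−0) = -49/15
ω_out/ω_in = -49/15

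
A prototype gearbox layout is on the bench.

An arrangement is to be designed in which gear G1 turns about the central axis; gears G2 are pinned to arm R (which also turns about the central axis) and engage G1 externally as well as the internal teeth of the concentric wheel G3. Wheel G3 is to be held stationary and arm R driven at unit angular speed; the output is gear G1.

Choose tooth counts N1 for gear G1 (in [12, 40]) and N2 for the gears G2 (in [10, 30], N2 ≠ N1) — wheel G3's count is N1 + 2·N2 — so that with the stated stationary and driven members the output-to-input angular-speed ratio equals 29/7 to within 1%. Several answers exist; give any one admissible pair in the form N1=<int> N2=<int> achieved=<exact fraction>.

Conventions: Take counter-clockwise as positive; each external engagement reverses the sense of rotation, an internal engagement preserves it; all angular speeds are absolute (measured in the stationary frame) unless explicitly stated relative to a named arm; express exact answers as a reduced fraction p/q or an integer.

N1=14 N2=15 achieved=29/7

design class (target 29/7): planetary set
Willis with ω_ring = 0: ω_sun/ω_arm = (N1+N3)/N1; set equal to 29/7  ⇒  N3/N1 = 29/7 − 1 = 22/7
N3 = N1 + 2·N2  ⇒  N2/N1 = (N3/N1 − 1)/2 = (22/7 − 1)/2 = 15/14
smallest multiple with N1 ≥ 12 and N2 ≥ 10: k = 1  ⇒  N1 = 1·14 = 14, N2 = 1·15 = 15 (N1 ≤ 40, N2 ≤ 30, N2 ≠ N1 ✓), N3 = 14 + 2·15 = 44
check: (N1+N3)/N1 with N1 = 14, N3 = 44 gives 29/7; |achieved − target| = 0 ≤ 29/700 ✓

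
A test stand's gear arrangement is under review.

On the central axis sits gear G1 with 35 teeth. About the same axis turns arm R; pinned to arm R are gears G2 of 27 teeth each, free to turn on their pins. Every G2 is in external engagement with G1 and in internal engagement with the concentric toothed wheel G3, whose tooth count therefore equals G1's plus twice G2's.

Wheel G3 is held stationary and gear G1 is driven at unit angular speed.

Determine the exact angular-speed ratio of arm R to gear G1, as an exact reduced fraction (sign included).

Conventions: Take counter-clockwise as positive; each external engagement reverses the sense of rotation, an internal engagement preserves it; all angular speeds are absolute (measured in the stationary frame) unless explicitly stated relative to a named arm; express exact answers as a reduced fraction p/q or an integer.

35/124

topology: planetary set — G1 35T / G2 27T / G3 89T, arm = carrier (Willis)
ring teeth: 35 + 2·27 = 89
35(ω_sun−ω_arm) = −89(ω_ring−ω_arm),  ω_ring = 0, ω_sun = 1
35(1−ω_arm) = −89(0−ω_arm)  ⇒  124·ω_arm = 35  ⇒  ω_arm = 35/124
ω_out/ω_in = 35/124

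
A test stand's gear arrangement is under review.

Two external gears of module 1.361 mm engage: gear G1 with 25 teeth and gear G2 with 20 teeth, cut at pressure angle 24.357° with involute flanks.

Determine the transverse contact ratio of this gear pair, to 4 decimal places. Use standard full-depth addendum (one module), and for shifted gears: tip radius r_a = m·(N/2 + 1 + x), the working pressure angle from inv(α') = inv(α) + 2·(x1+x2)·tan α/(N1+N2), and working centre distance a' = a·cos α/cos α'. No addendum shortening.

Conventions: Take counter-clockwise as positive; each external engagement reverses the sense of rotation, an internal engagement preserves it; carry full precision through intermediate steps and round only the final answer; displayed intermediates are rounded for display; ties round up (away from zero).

1.4454

single-mesh involute tooth geometry (25T engaging 20T at module 1.361)
base radii: r_b1 = 15.498276, r_b2 = 12.398621
tip radii: r_a1 = 18.373500, r_a2 = 14.971000
no profile shift: α' = α, a' = a
action lengths: √(r_a1²−r_b1²) = 9.868584, √(r_a2²−r_b2²) = 8.390772
base pitch p_b = π·m·cos α = 3.895142
CR = (9.868584 + 8.390772 − 30.622500·sin 24.35700°)/3.895142 = 1.445390
contact ratio ≈ 1.4454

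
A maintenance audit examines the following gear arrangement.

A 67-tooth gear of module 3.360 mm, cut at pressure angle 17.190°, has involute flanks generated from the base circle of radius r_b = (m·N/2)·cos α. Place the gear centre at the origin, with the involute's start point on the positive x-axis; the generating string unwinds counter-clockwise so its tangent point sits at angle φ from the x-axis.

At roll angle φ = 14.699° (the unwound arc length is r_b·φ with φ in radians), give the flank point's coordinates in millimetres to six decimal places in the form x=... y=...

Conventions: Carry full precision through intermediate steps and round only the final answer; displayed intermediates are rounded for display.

topology: single-mesh involute geometry — m = 3.360, N = 67
pitch radius r_p = m·N/2 = 3.360·67/2 = 112.560000
base radius r_b = r_p·cos α = 112.560000·cos 17.190° = 107.531940
roll angle φ = 14.699° = 0.25654595 rad
x = r_b·(cos φ + φ·sin φ) = 111.012579
y = r_b·(sin φ − φ·cos φ) = 0.601244

x=111.012579 y=0.601244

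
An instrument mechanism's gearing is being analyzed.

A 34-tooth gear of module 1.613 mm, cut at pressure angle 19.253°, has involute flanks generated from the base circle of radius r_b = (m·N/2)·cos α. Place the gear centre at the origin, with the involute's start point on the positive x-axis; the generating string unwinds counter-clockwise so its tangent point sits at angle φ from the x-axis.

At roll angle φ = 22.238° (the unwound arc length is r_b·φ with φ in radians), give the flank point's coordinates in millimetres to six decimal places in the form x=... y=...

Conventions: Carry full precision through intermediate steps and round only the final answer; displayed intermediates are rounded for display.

x=27.764436 y=0.496970

single-mesh involute tooth geometry (34T wheel at module 1.613)
pitch radius r_p = m·N/2 = 1.613·34/2 = 27.421000
base radius r_b = r_p·cos α = 27.421000·cos 19.253° = 25.887392
roll angle φ = 22.238° = 0.38812632 rad
x = r_b·(cos φ + φ·sin φ) = 27.764436
y = r_b·(sin φ − φ·cos φ) = 0.496970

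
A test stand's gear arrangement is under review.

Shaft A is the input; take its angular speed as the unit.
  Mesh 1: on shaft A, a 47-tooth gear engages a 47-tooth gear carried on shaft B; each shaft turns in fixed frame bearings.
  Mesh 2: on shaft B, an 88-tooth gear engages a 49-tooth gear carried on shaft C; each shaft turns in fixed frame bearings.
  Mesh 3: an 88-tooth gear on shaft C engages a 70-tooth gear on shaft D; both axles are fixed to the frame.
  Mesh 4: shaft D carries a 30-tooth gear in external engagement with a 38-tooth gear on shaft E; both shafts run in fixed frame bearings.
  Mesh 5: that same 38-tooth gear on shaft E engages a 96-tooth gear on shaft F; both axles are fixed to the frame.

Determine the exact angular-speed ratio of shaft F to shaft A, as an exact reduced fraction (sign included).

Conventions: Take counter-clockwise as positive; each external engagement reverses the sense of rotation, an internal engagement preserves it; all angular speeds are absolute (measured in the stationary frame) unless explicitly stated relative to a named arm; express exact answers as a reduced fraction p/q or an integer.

class = fixed-axis compound train [5 meshes; 5 ratios multiply, 5 sense flips]
mesh 1 [47T→47T]: running ratio 1, sense −
mesh 2 [88T→49T]: running ratio 88/49, sense +
mesh 3 [88T→70T]: running ratio 3872/1715, sense −
mesh 4 [30T→38T]: running ratio 11616/6517, sense +
mesh 5 [38T→96T]: running ratio 242/343, sense −
ω_out/ω_in = -242/343

-242/343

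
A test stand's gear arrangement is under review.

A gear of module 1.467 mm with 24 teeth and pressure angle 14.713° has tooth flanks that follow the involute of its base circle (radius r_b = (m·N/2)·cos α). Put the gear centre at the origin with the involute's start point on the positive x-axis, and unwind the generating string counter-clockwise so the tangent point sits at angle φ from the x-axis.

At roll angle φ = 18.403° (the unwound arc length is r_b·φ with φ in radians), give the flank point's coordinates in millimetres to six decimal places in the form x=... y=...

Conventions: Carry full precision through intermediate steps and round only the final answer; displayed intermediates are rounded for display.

x=17.882527 y=0.186132

topology: single-mesh involute geometry — m = 1.467, N = 24
pitch radius r_p = m·N/2 = 1.467·24/2 = 17.604000
base radius r_b = r_p·cos α = 17.604000·cos 14.713° = 17.026768
roll angle φ = 18.403° = 0.32119294 rad
x = r_b·(cos φ + φ·sin φ) = 17.882527
y = r_b·(sin φ − φ·cos φ) = 0.186132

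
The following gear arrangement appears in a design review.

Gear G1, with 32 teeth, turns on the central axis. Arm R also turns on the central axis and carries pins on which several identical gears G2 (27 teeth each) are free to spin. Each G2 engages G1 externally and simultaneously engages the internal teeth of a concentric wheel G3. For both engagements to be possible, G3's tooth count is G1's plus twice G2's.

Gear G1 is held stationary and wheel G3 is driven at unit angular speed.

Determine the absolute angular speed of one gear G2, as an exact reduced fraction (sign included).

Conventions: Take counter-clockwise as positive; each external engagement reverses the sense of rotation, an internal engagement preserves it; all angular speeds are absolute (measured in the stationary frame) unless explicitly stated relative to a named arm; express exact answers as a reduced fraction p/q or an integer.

43/27

class = planetary set [G3 = 32+2·27 = 86; Willis about the carrier]
ring teeth: 32 + 2·27 = 86
32(ω_sun−ω_arm) = −86(ω_ring−ω_arm),  ω_sun = 0, ω_ring = 1
32(0−ω_arm) = −86(1−ω_arm)  ⇒  118·ω_arm = 86  ⇒  ω_arm = 43/59
sun–planet mesh: 32·(0−43/59) = −27·(ω_p−ω_arm)  ⇒  ω_p−ω_arm = 1376/1593
ω_p = 43/59 + 1376/1593 = 43/27
exact speed ratio = 43/27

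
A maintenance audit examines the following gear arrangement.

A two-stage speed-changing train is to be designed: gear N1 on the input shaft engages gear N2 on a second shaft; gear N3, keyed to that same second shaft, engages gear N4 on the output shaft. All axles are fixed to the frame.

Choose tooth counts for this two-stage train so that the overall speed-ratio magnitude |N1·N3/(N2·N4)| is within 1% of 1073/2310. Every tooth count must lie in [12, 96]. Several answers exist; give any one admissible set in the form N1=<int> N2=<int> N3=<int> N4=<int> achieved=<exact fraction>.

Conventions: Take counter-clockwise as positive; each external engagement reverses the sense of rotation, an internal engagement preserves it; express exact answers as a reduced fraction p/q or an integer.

class = fixed-axis compound train [2-stage, 1073/2310 wanted]
target = 1073/2310 in lowest terms: an exact hit needs N1·N3 = k·1073 and N2·N4 = k·2310 for one integer k, every count in [12, 96]; additionally prefer no 1:1 stage (N1 ≠ N2, N3 ≠ N4)
k = 1: N1·N3 = 1073 = 29·37, N2·N4 = 2310 = 30·77
achieved = 29·37/(30·77) = 1073/2310; |achieved − target| = 0 ≤ 1073/231000 ✓

N1=29 N2=30 N3=37 N4=77 achieved=1073/2310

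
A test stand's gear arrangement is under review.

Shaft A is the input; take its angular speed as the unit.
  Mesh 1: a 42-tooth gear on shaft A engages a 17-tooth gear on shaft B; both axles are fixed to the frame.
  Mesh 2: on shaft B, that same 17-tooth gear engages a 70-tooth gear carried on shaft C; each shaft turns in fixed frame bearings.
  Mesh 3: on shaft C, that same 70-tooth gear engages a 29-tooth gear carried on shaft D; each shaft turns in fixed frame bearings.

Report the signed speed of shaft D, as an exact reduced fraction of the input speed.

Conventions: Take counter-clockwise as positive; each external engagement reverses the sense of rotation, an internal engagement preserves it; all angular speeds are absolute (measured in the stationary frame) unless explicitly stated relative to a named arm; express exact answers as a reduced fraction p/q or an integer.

3-mesh fixed-axis compound train (all bearings frame-fixed)
mesh 1 [42T→17T]: |ω|/ω_in = 1×42/17 = 42/17, sense flips to −
mesh 2 [17T→70T]: |ω|/ω_in = (42/17)×17/70 = 3/5, sense flips to +
mesh 3 [70T→29T]: |ω|/ω_in = (3/5)×70/29 = 42/29, sense flips to −
signed output speed (× input speed) = -42/29

-42/29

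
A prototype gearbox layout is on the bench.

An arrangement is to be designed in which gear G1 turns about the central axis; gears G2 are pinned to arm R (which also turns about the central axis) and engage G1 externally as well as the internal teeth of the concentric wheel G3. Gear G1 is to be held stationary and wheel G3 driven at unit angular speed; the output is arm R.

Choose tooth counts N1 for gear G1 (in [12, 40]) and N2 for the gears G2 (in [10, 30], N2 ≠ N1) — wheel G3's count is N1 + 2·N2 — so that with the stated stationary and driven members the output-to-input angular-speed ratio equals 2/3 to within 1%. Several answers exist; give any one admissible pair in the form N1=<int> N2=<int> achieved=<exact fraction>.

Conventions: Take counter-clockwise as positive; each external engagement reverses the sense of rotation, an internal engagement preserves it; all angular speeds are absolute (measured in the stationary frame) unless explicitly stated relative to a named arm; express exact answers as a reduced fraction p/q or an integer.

topology: planetary set — design target 2/3, arm = carrier (Willis)
Willis with ω_sun = 0: ω_arm/ω_ring = N3/(N1+N3); set equal to 2/3  ⇒  N3/N1 = (2/3)/(1 − 2/3) = 2
N3 = N1 + 2·N2  ⇒  N2/N1 = (N3/N1 − 1)/2 = (2 − 1)/2 = 1/2
smallest multiple with N1 ≥ 12 and N2 ≥ 10: k = 10  ⇒  N1 = 10·2 = 20, N2 = 10·1 = 10 (N1 ≤ 40, N2 ≤ 30, N2 ≠ N1 ✓), N3 = 20 + 2·10 = 40
check: N3/(N1+N3) with N1 = 20, N3 = 40 gives 2/3; |achieved − target| = 0 ≤ 1/150 ✓

N1=20 N2=10 achieved=2/3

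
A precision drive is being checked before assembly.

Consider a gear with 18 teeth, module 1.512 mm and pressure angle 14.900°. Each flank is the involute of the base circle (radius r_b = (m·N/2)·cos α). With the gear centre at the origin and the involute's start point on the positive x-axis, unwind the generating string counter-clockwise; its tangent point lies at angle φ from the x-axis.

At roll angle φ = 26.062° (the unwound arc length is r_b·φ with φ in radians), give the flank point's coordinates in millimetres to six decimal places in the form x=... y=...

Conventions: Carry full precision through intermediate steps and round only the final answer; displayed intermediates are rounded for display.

x=14.441324 y=0.404075

single-mesh involute tooth geometry (18T wheel at module 1.512)
pitch radius r_p = m·N/2 = 1.512·18/2 = 13.608000
base radius r_b = r_p·cos α = 13.608000·cos 14.900° = 13.150446
roll angle φ = 26.062° = 0.45486771 rad
x = r_b·(cos φ + φ·sin φ) = 14.441324
y = r_b·(sin φ − φ·cos φ) = 0.404075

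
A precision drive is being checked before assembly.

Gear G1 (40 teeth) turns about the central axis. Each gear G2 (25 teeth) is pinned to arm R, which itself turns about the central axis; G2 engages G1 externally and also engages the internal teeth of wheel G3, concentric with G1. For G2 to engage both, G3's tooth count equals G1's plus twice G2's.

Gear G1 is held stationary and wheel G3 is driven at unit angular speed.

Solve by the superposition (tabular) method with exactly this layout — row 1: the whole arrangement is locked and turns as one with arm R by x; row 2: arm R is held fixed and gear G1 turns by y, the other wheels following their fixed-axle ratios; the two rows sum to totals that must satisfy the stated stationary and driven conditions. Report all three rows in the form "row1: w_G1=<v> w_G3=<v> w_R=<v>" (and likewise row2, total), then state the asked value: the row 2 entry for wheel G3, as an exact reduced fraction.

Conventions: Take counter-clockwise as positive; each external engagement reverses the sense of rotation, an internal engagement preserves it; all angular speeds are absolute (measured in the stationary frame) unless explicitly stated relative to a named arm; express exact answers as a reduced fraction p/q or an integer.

row1: w_G1=9/13 w_G3=9/13 w_R=9/13
row2: w_G1=-9/13 w_G3=4/13 w_R=0
total: w_G1=0 w_G3=1 w_R=9/13
asked value: 4/13

planetary set (40T centre, 25T on arm, 90T internal) — Willis relation
row 1 (train locked, turned with arm): all members turn x
row 2 — arm fixed, fixed-axis ratios: sun y, ring −(40/90)·y, arm 0
boundary: total ω_sun = x + y = 0 and total ω_ring = x − (40/90)·y = 1  ⇒  y = -9/13, x = 9/13
row 2 ring = −(40/90)·(-9/13) = 4/13
totals (row 1 + row 2): sun 9/13 + (-9/13) = 0, ring 9/13 + 4/13 = 1, arm 9/13 + 0 = 9/13
asked cell (row2, ring) = 4/13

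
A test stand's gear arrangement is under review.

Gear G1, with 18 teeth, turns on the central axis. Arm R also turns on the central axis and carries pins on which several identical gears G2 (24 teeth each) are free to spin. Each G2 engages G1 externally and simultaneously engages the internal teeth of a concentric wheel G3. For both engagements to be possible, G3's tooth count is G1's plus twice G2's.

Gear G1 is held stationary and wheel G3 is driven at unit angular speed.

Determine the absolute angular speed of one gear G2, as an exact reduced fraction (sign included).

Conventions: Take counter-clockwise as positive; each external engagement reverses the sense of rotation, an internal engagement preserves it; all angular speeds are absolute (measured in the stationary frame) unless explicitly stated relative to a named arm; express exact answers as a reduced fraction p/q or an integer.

11/8

planetary set (18T centre, 24T on arm, 66T internal) — Willis relation
ring teeth: 18 + 2·24 = 66
18(ω_sun−ω_arm) = −66(ω_ring−ω_arm),  ω_sun = 0, ω_ring = 1
18(0−ω_arm) = −66(1−ω_arm)  ⇒  84·ω_arm = 66  ⇒  ω_arm = 11/14
sun–planet mesh: 18·(0−11/14) = −24·(ω_p−ω_arm)  ⇒  ω_p−ω_arm = 33/56
ω_p = 11/14 + 33/56 = 11/8
exact speed ratio = 11/8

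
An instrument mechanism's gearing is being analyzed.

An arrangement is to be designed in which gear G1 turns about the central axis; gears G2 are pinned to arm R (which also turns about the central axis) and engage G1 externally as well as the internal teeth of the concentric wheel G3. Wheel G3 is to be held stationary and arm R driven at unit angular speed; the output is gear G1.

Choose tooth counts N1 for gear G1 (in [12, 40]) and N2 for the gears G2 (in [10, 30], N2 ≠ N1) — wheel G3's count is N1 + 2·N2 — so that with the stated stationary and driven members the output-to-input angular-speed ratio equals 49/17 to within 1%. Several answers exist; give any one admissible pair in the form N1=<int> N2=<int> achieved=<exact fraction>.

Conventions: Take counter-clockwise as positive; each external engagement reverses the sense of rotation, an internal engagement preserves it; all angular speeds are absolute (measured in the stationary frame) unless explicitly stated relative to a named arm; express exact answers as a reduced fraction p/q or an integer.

N1=34 N2=15 achieved=49/17

planetary set to be sized for 49/17 (Willis relation)
Willis with ω_ring = 0: ω_sun/ω_arm = (N1+N3)/N1; set equal to 49/17  ⇒  N3/N1 = 49/17 − 1 = 32/17
N3 = N1 + 2·N2  ⇒  N2/N1 = (N3/N1 − 1)/2 = (32/17 − 1)/2 = 15/34
smallest multiple with N1 ≥ 12 and N2 ≥ 10: k = 1  ⇒  N1 = 1·34 = 34, N2 = 1·15 = 15 (N1 ≤ 40, N2 ≤ 30, N2 ≠ N1 ✓), N3 = 34 + 2·15 = 64
check: (N1+N3)/N1 with N1 = 34, N3 = 64 gives 49/17; |achieved − target| = 0 ≤ 49/1700 ✓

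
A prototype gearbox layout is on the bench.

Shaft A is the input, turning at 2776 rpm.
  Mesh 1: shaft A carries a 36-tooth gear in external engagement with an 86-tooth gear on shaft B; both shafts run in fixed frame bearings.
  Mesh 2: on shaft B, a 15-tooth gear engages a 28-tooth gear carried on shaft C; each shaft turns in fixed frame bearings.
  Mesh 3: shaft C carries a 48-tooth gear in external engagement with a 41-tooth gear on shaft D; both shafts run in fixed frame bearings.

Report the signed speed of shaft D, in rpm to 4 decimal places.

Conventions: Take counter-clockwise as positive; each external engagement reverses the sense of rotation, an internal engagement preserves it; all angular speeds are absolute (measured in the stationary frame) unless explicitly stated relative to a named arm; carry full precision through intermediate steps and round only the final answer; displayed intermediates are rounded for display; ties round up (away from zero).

topology: fixed-axis compound train — 3 meshes, A→D
mesh 1 [36T→86T]: ω = 2776.0000×36/86 = 1162.0465 rpm, sense flips to −
mesh 2 [15T→28T]: ω = 1162.0465×15/28 = 622.5249 rpm, sense flips to +
mesh 3 [48T→41T]: ω = 622.5249×48/41 = 728.8097 rpm, sense flips to −
signed output speed = -728.8097 rpm

-728.8097 rpm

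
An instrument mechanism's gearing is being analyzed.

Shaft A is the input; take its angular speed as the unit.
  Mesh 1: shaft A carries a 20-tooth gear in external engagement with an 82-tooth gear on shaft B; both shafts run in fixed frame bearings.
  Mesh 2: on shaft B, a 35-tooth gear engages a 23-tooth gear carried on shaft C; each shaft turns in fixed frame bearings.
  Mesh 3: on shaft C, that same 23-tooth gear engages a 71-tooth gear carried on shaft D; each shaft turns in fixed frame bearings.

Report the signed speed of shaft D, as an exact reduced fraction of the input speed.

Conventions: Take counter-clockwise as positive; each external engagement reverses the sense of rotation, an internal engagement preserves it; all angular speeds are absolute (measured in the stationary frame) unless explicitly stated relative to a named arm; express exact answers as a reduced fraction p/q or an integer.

3-mesh fixed-axis compound train (all bearings frame-fixed)
mesh 1 [20T→82T]: |ω|/ω_in = 1×20/82 = 10/41, sense flips to −
mesh 2 [35T→23T]: |ω|/ω_in = (10/41)×35/23 = 350/943, sense flips to +
mesh 3 [23T→71T]: |ω|/ω_in = (350/943)×23/71 = 350/2911, sense flips to −
signed output speed (× input speed) = -350/2911

-350/2911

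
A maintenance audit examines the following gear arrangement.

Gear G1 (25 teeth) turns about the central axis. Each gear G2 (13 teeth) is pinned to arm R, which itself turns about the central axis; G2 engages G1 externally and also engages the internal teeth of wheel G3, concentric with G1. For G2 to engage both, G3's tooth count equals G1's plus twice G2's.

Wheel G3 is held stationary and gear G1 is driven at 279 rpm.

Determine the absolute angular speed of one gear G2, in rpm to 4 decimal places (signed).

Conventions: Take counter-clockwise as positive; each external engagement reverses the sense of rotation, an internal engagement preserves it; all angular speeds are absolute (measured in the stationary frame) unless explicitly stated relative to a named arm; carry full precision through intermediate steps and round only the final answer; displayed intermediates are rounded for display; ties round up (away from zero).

-268.2692 rpm

class = planetary set [G3 = 25+2·13 = 51; Willis about the carrier]
normalise by the input: solve with ω_sun = 1, then scale by 279 rpm
ring teeth: 25 + 2·13 = 51
25(ω_sun−ω_arm) = −51(ω_ring−ω_arm),  ω_ring = 0, ω_sun = 1
25(1−ω_arm) = −51(0−ω_arm)  ⇒  76·ω_arm = 25  ⇒  ω_arm = 25/76
sun–planet mesh: 25·(1−25/76) = −13·(ω_p−ω_arm)  ⇒  ω_p−ω_arm = -1275/988
ω_p = 25/76 − 1275/988 = -25/26
scale: ω_p = -25/26 × 279 rpm = -268.2692 rpm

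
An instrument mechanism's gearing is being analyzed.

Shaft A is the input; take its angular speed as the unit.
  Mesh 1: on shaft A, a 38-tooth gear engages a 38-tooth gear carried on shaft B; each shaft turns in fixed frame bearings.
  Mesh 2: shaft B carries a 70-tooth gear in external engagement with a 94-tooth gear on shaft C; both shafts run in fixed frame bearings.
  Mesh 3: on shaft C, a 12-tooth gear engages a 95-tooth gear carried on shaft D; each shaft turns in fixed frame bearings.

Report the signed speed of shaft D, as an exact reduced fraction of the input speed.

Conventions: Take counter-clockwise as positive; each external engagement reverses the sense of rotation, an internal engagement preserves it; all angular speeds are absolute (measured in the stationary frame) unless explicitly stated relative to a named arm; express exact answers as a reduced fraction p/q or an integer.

3-mesh fixed-axis compound train (all bearings frame-fixed)
mesh 1 [38T→38T]: |ω|/ω_in = 1×38/38 = 1, sense flips to −
mesh 2 [70T→94T]: |ω|/ω_in = 1×70/94 = 35/47, sense flips to +
mesh 3 [12T→95T]: |ω|/ω_in = (35/47)×12/95 = 84/893, sense flips to −
signed output speed (× input speed) = -84/893

-84/893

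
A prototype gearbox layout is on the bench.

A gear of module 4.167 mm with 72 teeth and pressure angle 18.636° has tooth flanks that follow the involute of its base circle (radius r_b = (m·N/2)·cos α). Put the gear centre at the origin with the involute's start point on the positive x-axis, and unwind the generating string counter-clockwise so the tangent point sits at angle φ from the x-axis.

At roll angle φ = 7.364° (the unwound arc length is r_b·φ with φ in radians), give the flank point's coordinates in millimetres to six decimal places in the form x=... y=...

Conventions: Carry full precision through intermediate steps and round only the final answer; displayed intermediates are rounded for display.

single-mesh involute tooth geometry (72T wheel at module 4.167)
pitch radius r_p = m·N/2 = 4.167·72/2 = 150.012000
base radius r_b = r_p·cos α = 150.012000·cos 18.636° = 142.146543
roll angle φ = 7.364° = 0.12852605 rad
x = r_b·(cos φ + φ·sin φ) = 143.315754
y = r_b·(sin φ − φ·cos φ) = 0.100432

x=143.315754 y=0.100432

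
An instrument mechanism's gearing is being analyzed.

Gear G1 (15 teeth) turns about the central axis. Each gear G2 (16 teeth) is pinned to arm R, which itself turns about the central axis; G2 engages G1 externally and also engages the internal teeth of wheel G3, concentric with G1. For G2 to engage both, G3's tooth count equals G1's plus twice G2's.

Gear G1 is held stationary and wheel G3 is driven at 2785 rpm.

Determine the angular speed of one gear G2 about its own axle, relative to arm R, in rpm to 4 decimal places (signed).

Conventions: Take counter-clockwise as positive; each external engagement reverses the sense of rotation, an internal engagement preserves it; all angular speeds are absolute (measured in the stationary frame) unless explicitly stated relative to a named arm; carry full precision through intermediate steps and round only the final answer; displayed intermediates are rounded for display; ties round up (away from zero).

+1979.2591 rpm

class = planetary set [G3 = 15+2·16 = 47; Willis about the carrier]
normalise by the input: solve with ω_ring = 1, then scale by 2785 rpm
ring teeth: 15 + 2·16 = 47
15(ω_sun−ω_arm) = −47(ω_ring−ω_arm),  ω_sun = 0, ω_ring = 1
15(0−ω_arm) = −47(1−ω_arm)  ⇒  62·ω_arm = 47  ⇒  ω_arm = 47/62
sun–planet mesh: 15·(0−47/62) = −16·(ω_p−ω_arm)  ⇒  ω_p−ω_arm = 705/992
scale: ω_p−ω_arm = 705/992 × 2785 rpm = +1979.2591 rpm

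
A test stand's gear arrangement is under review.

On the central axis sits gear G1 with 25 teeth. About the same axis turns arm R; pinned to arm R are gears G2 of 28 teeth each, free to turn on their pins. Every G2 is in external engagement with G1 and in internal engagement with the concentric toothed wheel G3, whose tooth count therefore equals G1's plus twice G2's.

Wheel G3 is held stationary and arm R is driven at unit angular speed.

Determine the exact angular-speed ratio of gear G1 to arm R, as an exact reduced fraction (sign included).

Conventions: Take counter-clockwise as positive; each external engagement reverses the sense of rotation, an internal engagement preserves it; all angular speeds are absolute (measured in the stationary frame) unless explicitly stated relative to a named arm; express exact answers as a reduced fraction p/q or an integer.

class = planetary set [G3 = 25+2·28 = 81; Willis about the carrier]
ring teeth: 25 + 2·28 = 81
25(ω_sun−ω_arm) = −81(ω_ring−ω_arm),  ω_ring = 0, ω_arm = 1
ω_sun = 1 − (81/25)(0−1) = 106/25
ω_out/ω_in = 106/25

106/25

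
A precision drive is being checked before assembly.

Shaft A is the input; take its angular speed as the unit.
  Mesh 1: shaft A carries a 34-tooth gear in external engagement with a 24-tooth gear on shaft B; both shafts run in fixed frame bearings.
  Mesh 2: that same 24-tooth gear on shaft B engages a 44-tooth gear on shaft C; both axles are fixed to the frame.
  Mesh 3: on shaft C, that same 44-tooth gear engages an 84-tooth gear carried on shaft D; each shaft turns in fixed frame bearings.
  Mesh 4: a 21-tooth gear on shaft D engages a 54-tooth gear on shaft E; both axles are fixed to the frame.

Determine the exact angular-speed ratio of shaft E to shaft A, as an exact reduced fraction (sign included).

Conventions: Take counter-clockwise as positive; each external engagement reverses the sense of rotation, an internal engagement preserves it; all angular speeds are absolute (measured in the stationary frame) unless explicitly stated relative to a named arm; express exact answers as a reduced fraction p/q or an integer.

17/108

class = fixed-axis compound train [4 meshes; 4 ratios multiply, 4 sense flips]
mesh 1 [34T→24T]: running ratio 17/12, sense −
mesh 2 [24T→44T]: running ratio 17/22, sense +
mesh 3 [44T→84T]: running ratio 17/42, sense −
mesh 4 [21T→54T]: running ratio 17/108, sense +
ω_out/ω_in = 17/108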